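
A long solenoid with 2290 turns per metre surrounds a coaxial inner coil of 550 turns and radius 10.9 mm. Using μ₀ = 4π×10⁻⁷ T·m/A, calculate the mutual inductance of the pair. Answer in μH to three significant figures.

The outer solenoid produces a uniform field B₁ = μ₀n₁I₁ across the inner coil,
so the flux linkage is N₂Φ = N₂B₁A₂ = μ₀n₁N₂A₂·I₁, giving M = μ₀n₁N₂A₂.
A₂ = πr² = π(1.090×10^-2 m)² = 3.733×10^-4 m².
M = (4π×10⁻⁷)(2290)(550)(3.733×10^-4) = 5.908×10^-4 H.

M ≈ 591 μH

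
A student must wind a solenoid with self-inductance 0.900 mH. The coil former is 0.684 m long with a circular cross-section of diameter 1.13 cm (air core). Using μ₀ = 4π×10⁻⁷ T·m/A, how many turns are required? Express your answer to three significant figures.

A = π(d/2)² = π(5.650×10^-3 m)² = 1.003×10^-4 m².
From L = μ₀N²A/ℓ, N = √(Lℓ / (μ₀A)).
N = √[(9.000×10^-4)(0.684) / ((4π×10⁻⁷)×1.003×10^-4)] = √(4.8847×10^6) ≈ 2210.1.

N ≈ 2210 turns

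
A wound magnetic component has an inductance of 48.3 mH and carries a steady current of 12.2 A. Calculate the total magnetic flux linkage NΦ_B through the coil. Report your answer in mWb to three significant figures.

NΦ_B ≈ 589 mWb

From L = NΦ_B/I, the flux linkage is NΦ_B = LI.
NΦ_B = (4.830×10^-2 H)(12.2 A) = 0.5893 Wb.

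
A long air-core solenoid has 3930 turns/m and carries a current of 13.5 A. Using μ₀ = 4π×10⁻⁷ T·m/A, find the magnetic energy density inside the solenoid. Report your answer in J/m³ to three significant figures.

u ≈ 1770 J/m³

B = μ₀nI = (4π×10⁻⁷)(3.930×10^3)(13.5) = 6.667×10^-2 T.
u = B²/(2μ₀) = (6.667×10^-2)²/(2×4π×10⁻⁷) = 1.769×10^3 J/m³.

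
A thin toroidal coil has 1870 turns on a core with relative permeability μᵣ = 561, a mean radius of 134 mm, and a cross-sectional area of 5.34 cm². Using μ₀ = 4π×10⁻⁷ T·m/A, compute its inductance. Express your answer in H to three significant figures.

L ≈ 1.56 H

For a thin toroid, L = μ₀μᵣN²A/(2πR).
L = (4π×10⁻⁷)(561)(1870)²(5.340×10^-4) / (2π×0.134 m) = 1.564 H.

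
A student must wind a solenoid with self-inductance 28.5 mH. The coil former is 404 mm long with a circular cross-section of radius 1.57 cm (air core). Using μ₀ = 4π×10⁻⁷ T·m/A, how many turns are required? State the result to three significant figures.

N ≈ 3440 turns

A = πr² = π(1.570×10^-2 m)² = 7.744×10^-4 m².
From L = μ₀N²A/ℓ, N = √(Lℓ / (μ₀A)).
N = √[(2.850×10^-2)(0.404) / ((4π×10⁻⁷)×7.744×10^-4)] = √(1.183×10^7) ≈ 3439.8.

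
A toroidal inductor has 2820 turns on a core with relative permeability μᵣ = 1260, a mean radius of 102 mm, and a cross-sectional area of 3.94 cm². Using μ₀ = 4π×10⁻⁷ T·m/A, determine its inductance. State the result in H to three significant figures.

L ≈ 7.74 H

For a thin toroid, L = μ₀μᵣN²A/(2πR).
L = (4π×10⁻⁷)(1260)(2820)²(3.940×10^-4) / (2π×0.102 m) = 7.741 H.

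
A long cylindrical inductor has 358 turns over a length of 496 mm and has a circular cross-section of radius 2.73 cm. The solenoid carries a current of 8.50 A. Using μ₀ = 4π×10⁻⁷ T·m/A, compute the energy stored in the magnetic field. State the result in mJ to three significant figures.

A = πr² = π(2.730×10^-2 m)² = 2.341×10^-3 m².
L = μ₀N²A/ℓ = (4π×10⁻⁷)(358)²(2.341×10^-3)/(0.496) = 7.603×10^-4 H.
U = ½LI² = ½(7.603×10^-4)(8.50)² = 2.746×10^-2 J.

U ≈ 27.5 mJ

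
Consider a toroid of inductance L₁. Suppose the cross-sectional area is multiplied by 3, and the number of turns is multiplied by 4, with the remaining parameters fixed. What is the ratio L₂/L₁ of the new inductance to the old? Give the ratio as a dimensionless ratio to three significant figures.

For a toroid, L ∝ μᵣN²A/R.
L₂/L₁ = (3) × (4)^2 = 48.0.

L₂/L₁ = 48.0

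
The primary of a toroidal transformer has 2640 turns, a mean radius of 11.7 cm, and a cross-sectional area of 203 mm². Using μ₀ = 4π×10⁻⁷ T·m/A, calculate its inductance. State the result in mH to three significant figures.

L ≈ 2.42 mH

For a thin toroid, L = μ₀N²A/(2πR).
L = (4π×10⁻⁷)(2640)²(2.030×10^-4) / (2π×0.117 m) = 2.419×10^-3 H.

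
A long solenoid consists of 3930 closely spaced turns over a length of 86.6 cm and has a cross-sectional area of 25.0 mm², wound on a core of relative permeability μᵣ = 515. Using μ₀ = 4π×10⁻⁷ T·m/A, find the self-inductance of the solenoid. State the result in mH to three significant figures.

L ≈ 289 mH

A = 25.0 mm² = 2.500×10^-5 m².
For a long solenoid, L = μ₀μᵣN²A/ℓ.
L = (4π×10⁻⁷)(515)(3930)²(2.500×10^-5)/(0.866 m) = 0.2886 H.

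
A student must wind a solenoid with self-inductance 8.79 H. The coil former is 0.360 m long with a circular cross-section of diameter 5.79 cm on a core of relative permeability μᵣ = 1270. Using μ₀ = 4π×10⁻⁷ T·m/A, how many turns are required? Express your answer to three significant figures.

A = π(d/2)² = π(2.895×10^-2 m)² = 2.633×10^-3 m².
From L = μ₀μᵣN²A/ℓ, N = √(Lℓ / (μ₀μᵣA)).
N = √[(8.79)(0.36) / ((4π×10⁻⁷)(1270)×2.633×10^-3)] = √(7.531×10^5) ≈ 867.8.

N ≈ 868 turns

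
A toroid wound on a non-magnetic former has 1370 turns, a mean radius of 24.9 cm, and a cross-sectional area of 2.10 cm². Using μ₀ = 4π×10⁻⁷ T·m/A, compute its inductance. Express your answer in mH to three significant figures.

L ≈ 0.317 mH

For a thin toroid, L = μ₀N²A/(2πR).
L = (4π×10⁻⁷)(1370)²(2.100×10^-4) / (2π×0.249 m) = 3.166×10^-4 H.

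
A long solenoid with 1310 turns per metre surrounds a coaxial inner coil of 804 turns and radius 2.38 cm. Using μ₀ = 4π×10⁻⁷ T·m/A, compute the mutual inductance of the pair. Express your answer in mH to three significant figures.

M ≈ 2.36 mH

The outer solenoid produces a uniform field B₁ = μ₀n₁I₁ across the inner coil,
so the flux linkage is N₂Φ = N₂B₁A₂ = μ₀n₁N₂A₂·I₁, giving M = μ₀n₁N₂A₂.
A₂ = πr² = π(2.380×10^-2 m)² = 1.780×10^-3 m².
M = (4π×10⁻⁷)(1310)(804)(1.780×10^-3) = 2.355×10^-3 H.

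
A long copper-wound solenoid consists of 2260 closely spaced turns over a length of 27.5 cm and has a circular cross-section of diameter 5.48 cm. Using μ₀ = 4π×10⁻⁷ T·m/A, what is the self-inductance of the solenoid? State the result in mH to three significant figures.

A = π(d/2)² = π(2.740×10^-2 m)² = 2.359×10^-3 m².
For a long solenoid, L = μ₀N²A/ℓ.
L = (4π×10⁻⁷)(2260)²(2.359×10^-3)/(0.275 m) = 5.5048×10^-2 H.

L ≈ 55.0 mH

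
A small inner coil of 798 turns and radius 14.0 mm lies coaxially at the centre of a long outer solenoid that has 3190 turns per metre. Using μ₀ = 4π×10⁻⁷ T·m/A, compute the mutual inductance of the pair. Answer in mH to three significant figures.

M ≈ 1.97 mH

The outer solenoid produces a uniform field B₁ = μ₀n₁I₁ across the inner coil,
so the flux linkage is N₂Φ = N₂B₁A₂ = μ₀n₁N₂A₂·I₁, giving M = μ₀n₁N₂A₂.
A₂ = πr² = π(1.400×10^-2 m)² = 6.158×10^-4 m².
M = (4π×10⁻⁷)(3190)(798)(6.158×10^-4) = 1.970×10^-3 H.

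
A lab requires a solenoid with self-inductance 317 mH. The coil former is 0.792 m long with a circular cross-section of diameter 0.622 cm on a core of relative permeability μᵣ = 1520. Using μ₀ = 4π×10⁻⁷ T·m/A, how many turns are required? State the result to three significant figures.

A = π(d/2)² = π(3.110×10^-3 m)² = 3.039×10^-5 m².
From L = μ₀μᵣN²A/ℓ, N = √(Lℓ / (μ₀μᵣA)).
N = √[(0.317)(0.792) / ((4π×10⁻⁷)(1520)×3.039×10^-5)] = √(4.326×10^6) ≈ 2079.8.

N ≈ 2080 turns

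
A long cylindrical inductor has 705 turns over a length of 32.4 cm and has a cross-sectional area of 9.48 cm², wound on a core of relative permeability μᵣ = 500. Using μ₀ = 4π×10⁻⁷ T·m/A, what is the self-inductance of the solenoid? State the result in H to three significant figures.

A = 9.48 cm² = 9.480×10^-4 m².
For a long solenoid, L = μ₀μᵣN²A/ℓ.
L = (4π×10⁻⁷)(500)(705)²(9.480×10^-4)/(0.324 m) = 0.9137 H.

L ≈ 0.914 H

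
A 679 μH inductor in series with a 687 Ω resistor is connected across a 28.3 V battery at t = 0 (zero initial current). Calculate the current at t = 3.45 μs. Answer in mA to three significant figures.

τ = L/R = 6.790×10^-4/687 = 9.884×10^-7 s; final current I_∞ = ε/R = 28.3/687 = 4.119×10^-2 A.
I(t) = I_∞(1 − e^(−t/τ)) with t/τ = 3.491.
I = (4.119×10^-2)(1 − e^(−3.491)) = 3.994×10^-2 A.

I ≈ 39.9 mA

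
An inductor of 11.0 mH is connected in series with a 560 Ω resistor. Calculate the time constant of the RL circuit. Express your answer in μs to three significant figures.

τ = L/R = (1.100×10^-2 H)/(560 Ω) = 1.964×10^-5 s.

τ ≈ 19.6 μs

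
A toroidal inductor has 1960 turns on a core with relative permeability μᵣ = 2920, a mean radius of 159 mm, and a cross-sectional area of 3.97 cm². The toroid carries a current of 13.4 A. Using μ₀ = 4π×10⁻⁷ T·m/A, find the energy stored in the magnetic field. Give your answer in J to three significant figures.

U ≈ 503 J

L = μ₀μᵣN²A/(2πR) = (4π×10⁻⁷)(2920)(1960)²(3.970×10^-4)/(2π×0.159) = 5.602 H.
U = ½LI² = ½(5.602)(13.4)² = 502.9 J.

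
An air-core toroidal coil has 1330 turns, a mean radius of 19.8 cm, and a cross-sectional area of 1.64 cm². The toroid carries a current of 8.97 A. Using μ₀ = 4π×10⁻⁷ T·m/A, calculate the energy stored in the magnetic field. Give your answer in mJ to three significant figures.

U ≈ 11.8 mJ

L = μ₀N²A/(2πR) = (4π×10⁻⁷)(1330)²(1.640×10^-4)/(2π×0.198) = 2.930×10^-4 H.
U = ½LI² = ½(2.930×10^-4)(8.97)² = 1.179×10^-2 J.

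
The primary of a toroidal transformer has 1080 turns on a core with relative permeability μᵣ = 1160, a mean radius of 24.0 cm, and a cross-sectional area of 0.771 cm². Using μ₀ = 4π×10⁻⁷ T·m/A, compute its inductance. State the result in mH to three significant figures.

L ≈ 86.9 mH

For a thin toroid, L = μ₀μᵣN²A/(2πR).
L = (4π×10⁻⁷)(1160)(1080)²(7.710×10^-5) / (2π×0.24 m) = 8.693×10^-2 H.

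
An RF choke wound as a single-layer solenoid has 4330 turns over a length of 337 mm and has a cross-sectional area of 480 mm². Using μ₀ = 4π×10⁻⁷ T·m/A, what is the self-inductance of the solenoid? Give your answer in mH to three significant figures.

L ≈ 33.6 mH

A = 480 mm² = 4.800×10^-4 m².
For a long solenoid, L = μ₀N²A/ℓ.
L = (4π×10⁻⁷)(4330)²(4.800×10^-4)/(0.337 m) = 3.356×10^-2 H.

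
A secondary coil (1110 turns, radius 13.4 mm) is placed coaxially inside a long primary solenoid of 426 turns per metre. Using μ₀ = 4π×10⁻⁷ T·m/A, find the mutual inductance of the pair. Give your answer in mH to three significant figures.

M ≈ 0.335 mH

The outer solenoid produces a uniform field B₁ = μ₀n₁I₁ across the inner coil,
so the flux linkage is N₂Φ = N₂B₁A₂ = μ₀n₁N₂A₂·I₁, giving M = μ₀n₁N₂A₂.
A₂ = πr² = π(1.340×10^-2 m)² = 5.641×10^-4 m².
M = (4π×10⁻⁷)(426)(1110)(5.641×10^-4) = 3.352×10^-4 H.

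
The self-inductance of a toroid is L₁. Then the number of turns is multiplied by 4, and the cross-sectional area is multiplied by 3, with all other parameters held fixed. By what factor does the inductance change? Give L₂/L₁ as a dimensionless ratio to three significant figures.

For a toroid, L ∝ μᵣN²A/R.
L₂/L₁ = (4)^2 × (3) = 48.0.

L₂/L₁ = 48.0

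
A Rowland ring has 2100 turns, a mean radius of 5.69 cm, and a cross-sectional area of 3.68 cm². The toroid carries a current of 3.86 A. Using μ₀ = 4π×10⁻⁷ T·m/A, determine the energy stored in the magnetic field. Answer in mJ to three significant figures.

U ≈ 42.5 mJ

L = μ₀N²A/(2πR) = (4π×10⁻⁷)(2100)²(3.680×10^-4)/(2π×5.690×10^-2) = 5.704×10^-3 H.
U = ½LI² = ½(5.704×10^-3)(3.86)² = 4.250×10^-2 J.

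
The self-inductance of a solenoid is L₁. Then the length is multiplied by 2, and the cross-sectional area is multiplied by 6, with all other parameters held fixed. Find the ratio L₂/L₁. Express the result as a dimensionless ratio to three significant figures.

L₂/L₁ = 3.00

For a solenoid, L ∝ μᵣN²A/ℓ.
L₂/L₁ = (2)^-1 × (6) = 3.00.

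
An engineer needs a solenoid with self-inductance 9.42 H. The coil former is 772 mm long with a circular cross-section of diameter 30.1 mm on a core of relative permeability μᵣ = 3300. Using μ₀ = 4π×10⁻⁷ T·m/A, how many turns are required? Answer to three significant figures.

N ≈ 1570 turns

A = π(d/2)² = π(1.505×10^-2 m)² = 7.116×10^-4 m².
From L = μ₀μᵣN²A/ℓ, N = √(Lℓ / (μ₀μᵣA)).
N = √[(9.42)(0.772) / ((4π×10⁻⁷)(3300)×7.116×10^-4)] = √(2.464×10^6) ≈ 1569.9.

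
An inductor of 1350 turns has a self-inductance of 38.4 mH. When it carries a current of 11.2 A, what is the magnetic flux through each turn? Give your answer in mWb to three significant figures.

From L = NΦ_B/I, the flux per turn is Φ_B = LI/N.
Φ_B = (3.840×10^-2 H)(11.2 A)/1350 = 3.186×10^-4 Wb.

Φ_B ≈ 0.319 mWb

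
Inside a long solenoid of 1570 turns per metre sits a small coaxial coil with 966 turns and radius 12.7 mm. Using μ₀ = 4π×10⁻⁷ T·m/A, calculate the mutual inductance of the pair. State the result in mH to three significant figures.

M ≈ 0.966 mH

The outer solenoid produces a uniform field B₁ = μ₀n₁I₁ across the inner coil,
so the flux linkage is N₂Φ = N₂B₁A₂ = μ₀n₁N₂A₂·I₁, giving M = μ₀n₁N₂A₂.
A₂ = πr² = π(1.270×10^-2 m)² = 5.067×10^-4 m².
M = (4π×10⁻⁷)(1570)(966)(5.067×10^-4) = 9.657×10^-4 H.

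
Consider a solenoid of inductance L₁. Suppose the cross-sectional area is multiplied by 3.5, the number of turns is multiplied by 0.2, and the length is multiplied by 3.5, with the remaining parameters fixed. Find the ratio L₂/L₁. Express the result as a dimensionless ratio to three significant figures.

L₂/L₁ = 0.0400

For a solenoid, L ∝ μᵣN²A/ℓ.
L₂/L₁ = (3.5) × (0.2)^2 × (3.5)^-1 = 0.0400.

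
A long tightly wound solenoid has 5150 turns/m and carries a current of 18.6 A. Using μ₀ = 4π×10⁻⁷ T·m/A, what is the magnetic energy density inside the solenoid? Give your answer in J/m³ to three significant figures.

B = μ₀nI = (4π×10⁻⁷)(5.150×10^3)(18.6) = 0.1204 T.
u = B²/(2μ₀) = (0.1204)²/(2×4π×10⁻⁷) = 5.765×10^3 J/m³.

u ≈ 5770 J/m³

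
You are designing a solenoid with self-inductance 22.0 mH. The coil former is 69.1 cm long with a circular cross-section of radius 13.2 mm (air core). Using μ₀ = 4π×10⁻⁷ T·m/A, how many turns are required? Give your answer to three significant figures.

A = πr² = π(1.320×10^-2 m)² = 5.474×10^-4 m².
From L = μ₀N²A/ℓ, N = √(Lℓ / (μ₀A)).
N = √[(2.200×10^-2)(0.691) / ((4π×10⁻⁷)×5.474×10^-4)] = √(2.210×10^7) ≈ 4701.1.

N ≈ 4700 turns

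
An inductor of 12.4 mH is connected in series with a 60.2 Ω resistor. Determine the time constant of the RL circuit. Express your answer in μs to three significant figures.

τ = L/R = (1.240×10^-2 H)/(60.2 Ω) = 2.060×10^-4 s.

τ ≈ 206 μs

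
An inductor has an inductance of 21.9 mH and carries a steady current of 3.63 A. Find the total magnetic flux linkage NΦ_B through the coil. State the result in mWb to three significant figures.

From L = NΦ_B/I, the flux linkage is NΦ_B = LI.
NΦ_B = (2.190×10^-2 H)(3.63 A) = 7.950×10^-2 Wb.

NΦ_B ≈ 79.5 mWb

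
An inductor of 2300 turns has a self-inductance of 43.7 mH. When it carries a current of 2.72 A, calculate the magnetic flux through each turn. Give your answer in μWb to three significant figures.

Φ_B ≈ 51.7 μWb

From L = NΦ_B/I, the flux per turn is Φ_B = LI/N.
Φ_B = (4.370×10^-2 H)(2.72 A)/2300 = 5.168×10^-5 Wb.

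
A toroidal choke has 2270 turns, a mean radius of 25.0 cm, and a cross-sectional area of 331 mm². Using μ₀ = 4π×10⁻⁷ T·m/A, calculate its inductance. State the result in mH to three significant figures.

L ≈ 1.36 mH

For a thin toroid, L = μ₀N²A/(2πR).
L = (4π×10⁻⁷)(2270)²(3.310×10^-4) / (2π×0.25 m) = 1.364×10^-3 H.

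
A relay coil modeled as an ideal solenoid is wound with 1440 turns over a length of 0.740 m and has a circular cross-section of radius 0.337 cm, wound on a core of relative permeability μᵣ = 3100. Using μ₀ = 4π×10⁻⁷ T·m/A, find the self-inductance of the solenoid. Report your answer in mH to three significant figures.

L ≈ 389 mH

A = πr² = π(3.370×10^-3 m)² = 3.568×10^-5 m².
For a long solenoid, L = μ₀μᵣN²A/ℓ.
L = (4π×10⁻⁷)(3100)(1440)²(3.568×10^-5)/(0.74 m) = 0.38947 H.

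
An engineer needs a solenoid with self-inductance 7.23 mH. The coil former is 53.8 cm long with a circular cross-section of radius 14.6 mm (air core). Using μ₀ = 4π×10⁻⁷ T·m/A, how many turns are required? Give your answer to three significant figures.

A = πr² = π(1.460×10^-2 m)² = 6.697×10^-4 m².
From L = μ₀N²A/ℓ, N = √(Lℓ / (μ₀A)).
N = √[(7.230×10^-3)(0.538) / ((4π×10⁻⁷)×6.697×10^-4)] = √(4.622×10^6) ≈ 2149.9.

N ≈ 2150 turns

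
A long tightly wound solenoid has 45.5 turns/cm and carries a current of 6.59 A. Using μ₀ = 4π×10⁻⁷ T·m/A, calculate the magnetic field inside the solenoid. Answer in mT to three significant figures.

Inside a long solenoid, B = μ₀nI.
B = (4π×10⁻⁷)(4.550×10^3 m⁻¹)(6.59 A) = 3.768×10^-2 T.

B ≈ 37.7 mT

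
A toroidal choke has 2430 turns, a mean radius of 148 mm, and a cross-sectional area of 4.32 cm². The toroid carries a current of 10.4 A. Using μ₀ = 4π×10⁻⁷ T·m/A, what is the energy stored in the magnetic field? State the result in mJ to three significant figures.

U ≈ 186 mJ

L = μ₀N²A/(2πR) = (4π×10⁻⁷)(2430)²(4.320×10^-4)/(2π×0.148) = 3.447×10^-3 H.
U = ½LI² = ½(3.447×10^-3)(10.4)² = 0.1864 J.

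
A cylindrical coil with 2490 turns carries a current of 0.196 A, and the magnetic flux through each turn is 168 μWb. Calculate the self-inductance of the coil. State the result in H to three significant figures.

L ≈ 2.13 H

Self-inductance is defined by L = NΦ_B/I (flux linkage over current).
L = (2490)(1.680×10^-4 Wb)/(0.196 A) = 2.134 H.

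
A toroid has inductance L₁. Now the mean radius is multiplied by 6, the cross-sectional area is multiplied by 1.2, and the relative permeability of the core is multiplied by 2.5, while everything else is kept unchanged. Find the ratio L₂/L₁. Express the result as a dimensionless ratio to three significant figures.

L₂/L₁ = 0.500

For a toroid, L ∝ μᵣN²A/R.
L₂/L₁ = (6)^-1 × (1.2) × (2.5) = 0.500.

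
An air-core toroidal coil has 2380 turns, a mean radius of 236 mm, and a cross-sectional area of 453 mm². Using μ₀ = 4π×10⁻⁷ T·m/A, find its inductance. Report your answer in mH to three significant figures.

L ≈ 2.17 mH

For a thin toroid, L = μ₀N²A/(2πR).
L = (4π×10⁻⁷)(2380)²(4.530×10^-4) / (2π×0.236 m) = 2.1746×10^-3 H.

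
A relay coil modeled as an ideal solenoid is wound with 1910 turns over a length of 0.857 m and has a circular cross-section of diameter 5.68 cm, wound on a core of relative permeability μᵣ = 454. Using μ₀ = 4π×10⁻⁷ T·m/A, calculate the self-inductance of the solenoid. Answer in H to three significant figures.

L ≈ 6.15 H

A = π(d/2)² = π(2.840×10^-2 m)² = 2.534×10^-3 m².
For a long solenoid, L = μ₀μᵣN²A/ℓ.
L = (4π×10⁻⁷)(454)(1910)²(2.534×10^-3)/(0.857 m) = 6.154 H.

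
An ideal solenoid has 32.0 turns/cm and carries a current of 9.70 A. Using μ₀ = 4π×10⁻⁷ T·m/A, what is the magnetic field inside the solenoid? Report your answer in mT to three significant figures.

B ≈ 39.0 mT

Inside a long solenoid, B = μ₀nI.
B = (4π×10⁻⁷)(3.200×10^3 m⁻¹)(9.70 A) = 3.901×10^-2 T.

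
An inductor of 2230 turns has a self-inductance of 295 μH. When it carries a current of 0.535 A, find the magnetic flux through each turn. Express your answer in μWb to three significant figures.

Φ_B ≈ 0.0708 μWb

From L = NΦ_B/I, the flux per turn is Φ_B = LI/N.
Φ_B = (2.950×10^-4 H)(0.535 A)/2230 = 7.077×10^-8 Wb.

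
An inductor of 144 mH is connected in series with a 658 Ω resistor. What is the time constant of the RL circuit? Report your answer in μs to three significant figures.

τ ≈ 219 μs

τ = L/R = (0.144 H)/(658 Ω) = 2.188×10^-4 s.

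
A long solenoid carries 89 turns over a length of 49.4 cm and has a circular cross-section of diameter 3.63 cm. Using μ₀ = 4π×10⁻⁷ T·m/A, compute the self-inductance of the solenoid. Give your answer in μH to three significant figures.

A = π(d/2)² = π(1.815×10^-2 m)² = 1.0349×10^-3 m².
For a long solenoid, L = μ₀N²A/ℓ.
L = (4π×10⁻⁷)(89)²(1.0349×10^-3)/(0.494 m) = 2.085×10^-5 H.

L ≈ 20.9 μH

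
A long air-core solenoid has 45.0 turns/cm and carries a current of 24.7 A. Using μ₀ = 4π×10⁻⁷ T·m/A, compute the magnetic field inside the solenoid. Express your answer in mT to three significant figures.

B ≈ 140 mT

Inside a long solenoid, B = μ₀nI.
B = (4π×10⁻⁷)(4.500×10^3 m⁻¹)(24.7 A) = 0.1397 T.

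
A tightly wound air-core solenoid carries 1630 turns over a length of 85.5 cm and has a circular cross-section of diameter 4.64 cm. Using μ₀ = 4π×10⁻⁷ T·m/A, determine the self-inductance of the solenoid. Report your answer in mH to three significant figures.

L ≈ 6.60 mH

A = π(d/2)² = π(2.320×10^-2 m)² = 1.691×10^-3 m².
For a long solenoid, L = μ₀N²A/ℓ.
L = (4π×10⁻⁷)(1630)²(1.691×10^-3)/(0.855 m) = 6.603×10^-3 H.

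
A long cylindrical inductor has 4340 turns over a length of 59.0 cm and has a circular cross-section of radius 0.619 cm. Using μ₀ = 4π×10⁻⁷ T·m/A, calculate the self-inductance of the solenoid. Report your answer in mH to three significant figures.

L ≈ 4.83 mH

A = πr² = π(6.190×10^-3 m)² = 1.204×10^-4 m².
For a long solenoid, L = μ₀N²A/ℓ.
L = (4π×10⁻⁷)(4340)²(1.204×10^-4)/(0.59 m) = 4.829×10^-3 H.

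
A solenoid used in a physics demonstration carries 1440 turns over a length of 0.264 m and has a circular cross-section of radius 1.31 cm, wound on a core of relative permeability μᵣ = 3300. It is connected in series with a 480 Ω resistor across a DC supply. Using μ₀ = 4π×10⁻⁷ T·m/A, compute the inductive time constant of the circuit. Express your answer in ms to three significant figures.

A = πr² = π(1.310×10^-2 m)² = 5.391×10^-4 m².
L = μ₀μᵣN²A/ℓ = (4π×10⁻⁷)(3300)(1440)²(5.391×10^-4)/(0.264) = 17.56 H.
τ = L/R = (17.56)/(480) = 3.658×10^-2 s.

τ ≈ 36.6 ms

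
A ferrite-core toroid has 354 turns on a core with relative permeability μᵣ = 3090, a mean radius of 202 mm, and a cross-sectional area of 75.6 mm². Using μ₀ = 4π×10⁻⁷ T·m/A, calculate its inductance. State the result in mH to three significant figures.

For a thin toroid, L = μ₀μᵣN²A/(2πR).
L = (4π×10⁻⁷)(3090)(354)²(7.560×10^-5) / (2π×0.202 m) = 2.898×10^-2 H.

L ≈ 29.0 mH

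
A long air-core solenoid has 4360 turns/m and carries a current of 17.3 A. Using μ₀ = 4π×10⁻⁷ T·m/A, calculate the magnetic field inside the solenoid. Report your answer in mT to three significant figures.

Inside a long solenoid, B = μ₀nI.
B = (4π×10⁻⁷)(4.360×10^3 m⁻¹)(17.3 A) = 9.479×10^-2 T.

B ≈ 94.8 mT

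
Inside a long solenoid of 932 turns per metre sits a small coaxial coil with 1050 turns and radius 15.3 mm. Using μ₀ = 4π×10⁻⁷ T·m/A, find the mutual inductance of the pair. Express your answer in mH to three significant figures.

M ≈ 0.904 mH

The outer solenoid produces a uniform field B₁ = μ₀n₁I₁ across the inner coil,
so the flux linkage is N₂Φ = N₂B₁A₂ = μ₀n₁N₂A₂·I₁, giving M = μ₀n₁N₂A₂.
A₂ = πr² = π(1.530×10^-2 m)² = 7.354×10^-4 m².
M = (4π×10⁻⁷)(932)(1050)(7.354×10^-4) = 9.044×10^-4 H.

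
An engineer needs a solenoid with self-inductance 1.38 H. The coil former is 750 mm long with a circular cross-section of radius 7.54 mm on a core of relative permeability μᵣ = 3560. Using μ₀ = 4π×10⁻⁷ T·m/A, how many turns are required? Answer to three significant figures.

A = πr² = π(7.540×10^-3 m)² = 1.786×10^-4 m².
From L = μ₀μᵣN²A/ℓ, N = √(Lℓ / (μ₀μᵣA)).
N = √[(1.38)(0.75) / ((4π×10⁻⁷)(3560)×1.786×10^-4)] = √(1.295×10^6) ≈ 1138.1.

N ≈ 1140 turns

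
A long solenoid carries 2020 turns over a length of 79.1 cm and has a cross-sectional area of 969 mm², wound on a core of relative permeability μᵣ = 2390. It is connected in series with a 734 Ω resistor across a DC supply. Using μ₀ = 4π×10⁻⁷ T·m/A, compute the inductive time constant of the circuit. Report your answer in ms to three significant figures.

A = 969 mm² = 9.690×10^-4 m².
L = μ₀μᵣN²A/ℓ = (4π×10⁻⁷)(2390)(2020)²(9.690×10^-4)/(0.791) = 15.01 H.
τ = L/R = (15.01)/(734) = 2.045×10^-2 s.

τ ≈ 20.5 ms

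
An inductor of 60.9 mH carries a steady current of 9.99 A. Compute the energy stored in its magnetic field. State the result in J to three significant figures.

U ≈ 3.04 J

Stored magnetic energy: U = ½LI².
U = ½(6.090×10^-2 H)(9.99 A)² = 3.039 J.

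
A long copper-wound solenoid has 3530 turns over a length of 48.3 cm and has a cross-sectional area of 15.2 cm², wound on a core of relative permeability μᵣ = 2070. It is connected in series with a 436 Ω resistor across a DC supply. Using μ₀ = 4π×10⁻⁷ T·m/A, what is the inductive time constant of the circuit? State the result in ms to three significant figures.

A = 15.2 cm² = 1.520×10^-3 m².
L = μ₀μᵣN²A/ℓ = (4π×10⁻⁷)(2070)(3530)²(1.520×10^-3)/(0.483) = 102 H.
τ = L/R = (102)/(436) = 0.234 s.

τ ≈ 234 ms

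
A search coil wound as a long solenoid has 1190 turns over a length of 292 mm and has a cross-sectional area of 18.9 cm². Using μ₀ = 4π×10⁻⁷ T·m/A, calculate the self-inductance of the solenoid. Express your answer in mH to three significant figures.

A = 18.9 cm² = 1.890×10^-3 m².
For a long solenoid, L = μ₀N²A/ℓ.
L = (4π×10⁻⁷)(1190)²(1.890×10^-3)/(0.292 m) = 1.152×10^-2 H.

L ≈ 11.5 mH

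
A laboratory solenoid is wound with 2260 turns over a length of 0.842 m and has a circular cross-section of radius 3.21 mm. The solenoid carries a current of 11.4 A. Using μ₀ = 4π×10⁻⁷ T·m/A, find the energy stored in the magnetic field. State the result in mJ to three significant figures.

A = πr² = π(3.210×10^-3 m)² = 3.237×10^-5 m².
L = μ₀N²A/ℓ = (4π×10⁻⁷)(2260)²(3.237×10^-5)/(0.842) = 2.468×10^-4 H.
U = ½LI² = ½(2.468×10^-4)(11.4)² = 1.603×10^-2 J.

U ≈ 16.0 mJ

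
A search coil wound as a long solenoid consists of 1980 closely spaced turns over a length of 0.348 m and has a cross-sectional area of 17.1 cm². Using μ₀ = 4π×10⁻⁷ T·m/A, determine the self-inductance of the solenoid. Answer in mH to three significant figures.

A = 17.1 cm² = 1.710×10^-3 m².
For a long solenoid, L = μ₀N²A/ℓ.
L = (4π×10⁻⁷)(1980)²(1.710×10^-3)/(0.348 m) = 2.421×10^-2 H.

L ≈ 24.2 mH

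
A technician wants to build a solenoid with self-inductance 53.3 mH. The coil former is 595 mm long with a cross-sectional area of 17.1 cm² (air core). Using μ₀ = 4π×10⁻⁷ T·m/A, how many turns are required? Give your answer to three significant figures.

N ≈ 3840 turns

A = 17.1 cm² = 1.710×10^-3 m².
From L = μ₀N²A/ℓ, N = √(Lℓ / (μ₀A)).
N = √[(5.330×10^-2)(0.595) / ((4π×10⁻⁷)×1.710×10^-3)] = √(1.476×10^7) ≈ 3841.7.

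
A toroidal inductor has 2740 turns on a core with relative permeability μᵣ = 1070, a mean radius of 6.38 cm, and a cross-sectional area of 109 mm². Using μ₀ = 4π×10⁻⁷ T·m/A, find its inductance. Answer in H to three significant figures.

L ≈ 2.74 H

For a thin toroid, L = μ₀μᵣN²A/(2πR).
L = (4π×10⁻⁷)(1070)(2740)²(1.090×10^-4) / (2π×6.380×10^-2 m) = 2.7449 H.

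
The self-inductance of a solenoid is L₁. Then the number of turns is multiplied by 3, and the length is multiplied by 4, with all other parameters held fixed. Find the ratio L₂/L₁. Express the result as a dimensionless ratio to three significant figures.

L₂/L₁ = 2.25

For a solenoid, L ∝ μᵣN²A/ℓ.
L₂/L₁ = (3)^2 × (4)^-1 = 2.25.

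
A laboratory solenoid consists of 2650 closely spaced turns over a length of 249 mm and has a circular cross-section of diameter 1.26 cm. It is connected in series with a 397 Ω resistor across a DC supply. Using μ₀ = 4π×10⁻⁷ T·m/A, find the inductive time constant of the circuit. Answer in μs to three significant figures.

A = π(d/2)² = π(6.300×10^-3 m)² = 1.247×10^-4 m².
L = μ₀N²A/ℓ = (4π×10⁻⁷)(2650)²(1.247×10^-4)/(0.249) = 4.419×10^-3 H.
τ = L/R = (4.419×10^-3)/(397) = 1.113×10^-5 s.

τ ≈ 11.1 μs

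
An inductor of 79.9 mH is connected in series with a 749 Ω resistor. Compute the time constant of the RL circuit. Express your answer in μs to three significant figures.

τ ≈ 107 μs

τ = L/R = (7.990×10^-2 H)/(749 Ω) = 1.067×10^-4 s.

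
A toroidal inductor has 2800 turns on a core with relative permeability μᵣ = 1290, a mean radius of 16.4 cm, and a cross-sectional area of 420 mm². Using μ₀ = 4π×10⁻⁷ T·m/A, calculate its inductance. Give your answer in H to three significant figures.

For a thin toroid, L = μ₀μᵣN²A/(2πR).
L = (4π×10⁻⁷)(1290)(2800)²(4.200×10^-4) / (2π×0.164 m) = 5.18 H.

L ≈ 5.18 H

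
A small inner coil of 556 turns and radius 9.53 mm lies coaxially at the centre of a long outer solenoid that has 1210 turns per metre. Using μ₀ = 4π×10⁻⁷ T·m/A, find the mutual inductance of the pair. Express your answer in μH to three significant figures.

M ≈ 241 μH

The outer solenoid produces a uniform field B₁ = μ₀n₁I₁ across the inner coil,
so the flux linkage is N₂Φ = N₂B₁A₂ = μ₀n₁N₂A₂·I₁, giving M = μ₀n₁N₂A₂.
A₂ = πr² = π(9.530×10^-3 m)² = 2.853×10^-4 m².
M = (4π×10⁻⁷)(1210)(556)(2.853×10^-4) = 2.412×10^-4 H.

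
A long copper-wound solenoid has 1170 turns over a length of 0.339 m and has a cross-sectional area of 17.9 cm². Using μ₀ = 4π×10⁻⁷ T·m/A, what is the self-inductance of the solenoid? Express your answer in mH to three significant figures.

L ≈ 9.08 mH

A = 17.9 cm² = 1.790×10^-3 m².
For a long solenoid, L = μ₀N²A/ℓ.
L = (4π×10⁻⁷)(1170)²(1.790×10^-3)/(0.339 m) = 9.083×10^-3 H.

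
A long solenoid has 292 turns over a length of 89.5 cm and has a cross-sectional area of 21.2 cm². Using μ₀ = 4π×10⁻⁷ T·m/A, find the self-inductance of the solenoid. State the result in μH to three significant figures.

L ≈ 254 μH

A = 21.2 cm² = 2.120×10^-3 m².
For a long solenoid, L = μ₀N²A/ℓ.
L = (4π×10⁻⁷)(292)²(2.120×10^-3)/(0.895 m) = 2.538×10^-4 H.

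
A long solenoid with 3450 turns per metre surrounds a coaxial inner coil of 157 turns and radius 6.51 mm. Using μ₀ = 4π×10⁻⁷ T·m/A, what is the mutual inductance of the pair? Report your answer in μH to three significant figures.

The outer solenoid produces a uniform field B₁ = μ₀n₁I₁ across the inner coil,
so the flux linkage is N₂Φ = N₂B₁A₂ = μ₀n₁N₂A₂·I₁, giving M = μ₀n₁N₂A₂.
A₂ = πr² = π(6.510×10^-3 m)² = 1.331×10^-4 m².
M = (4π×10⁻⁷)(3450)(157)(1.331×10^-4) = 9.062×10^-5 H.

M ≈ 90.6 μH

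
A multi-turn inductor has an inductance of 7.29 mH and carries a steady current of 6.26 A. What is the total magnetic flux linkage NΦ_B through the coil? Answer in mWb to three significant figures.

From L = NΦ_B/I, the flux linkage is NΦ_B = LI.
NΦ_B = (7.290×10^-3 H)(6.26 A) = 4.564×10^-2 Wb.

NΦ_B ≈ 45.6 mWb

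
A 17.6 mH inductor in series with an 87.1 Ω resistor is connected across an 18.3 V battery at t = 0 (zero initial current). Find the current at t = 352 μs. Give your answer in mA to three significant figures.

I ≈ 173 mA

τ = L/R = 1.760×10^-2/87.1 = 2.021×10^-4 s; final current I_∞ = ε/R = 18.3/87.1 = 0.2101 A.
I(t) = I_∞(1 − e^(−t/τ)) with t/τ = 1.742.
I = (0.2101)(1 − e^(−1.742)) = 0.1733 A.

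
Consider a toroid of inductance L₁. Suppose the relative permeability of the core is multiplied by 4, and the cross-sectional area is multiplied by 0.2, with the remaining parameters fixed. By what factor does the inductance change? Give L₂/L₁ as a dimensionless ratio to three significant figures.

L₂/L₁ = 0.800

For a toroid, L ∝ μᵣN²A/R.
L₂/L₁ = (4) × (0.2) = 0.800.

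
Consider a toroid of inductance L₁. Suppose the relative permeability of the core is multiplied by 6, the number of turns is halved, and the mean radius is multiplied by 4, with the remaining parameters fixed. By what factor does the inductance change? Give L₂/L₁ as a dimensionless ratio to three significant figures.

For a toroid, L ∝ μᵣN²A/R.
L₂/L₁ = (6) × (0.5)^2 × (4)^-1 = 0.375.

L₂/L₁ = 0.375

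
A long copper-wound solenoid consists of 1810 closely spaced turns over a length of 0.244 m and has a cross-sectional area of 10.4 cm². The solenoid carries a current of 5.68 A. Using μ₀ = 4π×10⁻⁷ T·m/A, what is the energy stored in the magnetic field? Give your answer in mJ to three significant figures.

U ≈ 283 mJ

A = 10.4 cm² = 1.040×10^-3 m².
L = μ₀N²A/ℓ = (4π×10⁻⁷)(1810)²(1.040×10^-3)/(0.244) = 1.7547×10^-2 H.
U = ½LI² = ½(1.7547×10^-2)(5.68)² = 0.2831 J.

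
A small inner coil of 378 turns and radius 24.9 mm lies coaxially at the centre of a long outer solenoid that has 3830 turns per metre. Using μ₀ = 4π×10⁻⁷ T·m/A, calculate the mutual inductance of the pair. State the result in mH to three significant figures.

M ≈ 3.54 mH

The outer solenoid produces a uniform field B₁ = μ₀n₁I₁ across the inner coil,
so the flux linkage is N₂Φ = N₂B₁A₂ = μ₀n₁N₂A₂·I₁, giving M = μ₀n₁N₂A₂.
A₂ = πr² = π(2.490×10^-2 m)² = 1.948×10^-3 m².
M = (4π×10⁻⁷)(3830)(378)(1.948×10^-3) = 3.544×10^-3 H.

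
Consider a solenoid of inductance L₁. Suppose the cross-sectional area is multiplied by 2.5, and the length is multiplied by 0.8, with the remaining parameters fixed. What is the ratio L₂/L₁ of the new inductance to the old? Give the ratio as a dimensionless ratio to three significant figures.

For a solenoid, L ∝ μᵣN²A/ℓ.
L₂/L₁ = (2.5) × (0.8)^-1 = 3.13.

L₂/L₁ = 3.13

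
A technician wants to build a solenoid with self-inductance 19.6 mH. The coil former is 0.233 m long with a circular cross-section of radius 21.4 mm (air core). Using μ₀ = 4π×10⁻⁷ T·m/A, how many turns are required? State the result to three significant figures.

A = πr² = π(2.140×10^-2 m)² = 1.439×10^-3 m².
From L = μ₀N²A/ℓ, N = √(Lℓ / (μ₀A)).
N = √[(1.960×10^-2)(0.233) / ((4π×10⁻⁷)×1.439×10^-3)] = √(2.526×10^6) ≈ 1589.3.

N ≈ 1590 turns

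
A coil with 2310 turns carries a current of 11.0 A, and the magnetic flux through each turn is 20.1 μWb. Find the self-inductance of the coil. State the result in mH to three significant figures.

Self-inductance is defined by L = NΦ_B/I (flux linkage over current).
L = (2310)(2.010×10^-5 Wb)/(11.0 A) = 4.221×10^-3 H.

L ≈ 4.22 mH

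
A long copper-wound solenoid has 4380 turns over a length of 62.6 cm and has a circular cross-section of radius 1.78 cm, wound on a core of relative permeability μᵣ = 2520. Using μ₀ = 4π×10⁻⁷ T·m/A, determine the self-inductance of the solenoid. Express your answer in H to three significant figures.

A = πr² = π(1.780×10^-2 m)² = 9.954×10^-4 m².
For a long solenoid, L = μ₀μᵣN²A/ℓ.
L = (4π×10⁻⁷)(2520)(4380)²(9.954×10^-4)/(0.626 m) = 96.6 H.

L ≈ 96.6 H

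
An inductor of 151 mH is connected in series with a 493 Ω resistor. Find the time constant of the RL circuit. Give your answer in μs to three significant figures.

τ ≈ 306 μs

τ = L/R = (0.151 H)/(493 Ω) = 3.063×10^-4 s.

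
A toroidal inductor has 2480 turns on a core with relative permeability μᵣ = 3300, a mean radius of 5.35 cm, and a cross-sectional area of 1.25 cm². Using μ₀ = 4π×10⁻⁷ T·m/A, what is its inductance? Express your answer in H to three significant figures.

For a thin toroid, L = μ₀μᵣN²A/(2πR).
L = (4π×10⁻⁷)(3300)(2480)²(1.250×10^-4) / (2π×5.350×10^-2 m) = 9.484 H.

L ≈ 9.48 H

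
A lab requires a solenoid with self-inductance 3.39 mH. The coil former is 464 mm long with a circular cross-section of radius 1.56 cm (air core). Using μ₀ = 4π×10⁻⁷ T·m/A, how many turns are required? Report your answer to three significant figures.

N ≈ 1280 turns

A = πr² = π(1.560×10^-2 m)² = 7.645×10^-4 m².
From L = μ₀N²A/ℓ, N = √(Lℓ / (μ₀A)).
N = √[(3.390×10^-3)(0.464) / ((4π×10⁻⁷)×7.645×10^-4)] = √(1.637×10^6) ≈ 1279.5.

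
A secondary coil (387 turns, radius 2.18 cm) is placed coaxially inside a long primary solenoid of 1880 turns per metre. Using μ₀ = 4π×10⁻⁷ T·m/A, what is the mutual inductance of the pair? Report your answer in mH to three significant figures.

M ≈ 1.37 mH

The outer solenoid produces a uniform field B₁ = μ₀n₁I₁ across the inner coil,
so the flux linkage is N₂Φ = N₂B₁A₂ = μ₀n₁N₂A₂·I₁, giving M = μ₀n₁N₂A₂.
A₂ = πr² = π(2.180×10^-2 m)² = 1.493×10^-3 m².
M = (4π×10⁻⁷)(1880)(387)(1.493×10^-3) = 1.365×10^-3 H.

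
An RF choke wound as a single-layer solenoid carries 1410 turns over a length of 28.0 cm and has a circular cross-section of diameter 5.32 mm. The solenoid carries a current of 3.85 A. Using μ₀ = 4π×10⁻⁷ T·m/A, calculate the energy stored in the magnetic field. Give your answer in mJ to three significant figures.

A = π(d/2)² = π(2.660×10^-3 m)² = 2.223×10^-5 m².
L = μ₀N²A/ℓ = (4π×10⁻⁷)(1410)²(2.223×10^-5)/(0.28) = 1.983×10^-4 H.
U = ½LI² = ½(1.983×10^-4)(3.85)² = 1.470×10^-3 J.

U ≈ 1.47 mJ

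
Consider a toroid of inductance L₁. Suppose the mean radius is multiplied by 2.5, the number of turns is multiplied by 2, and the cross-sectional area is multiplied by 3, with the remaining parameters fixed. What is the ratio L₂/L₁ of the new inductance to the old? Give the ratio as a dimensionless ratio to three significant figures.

For a toroid, L ∝ μᵣN²A/R.
L₂/L₁ = (2.5)^-1 × (2)^2 × (3) = 4.80.

L₂/L₁ = 4.80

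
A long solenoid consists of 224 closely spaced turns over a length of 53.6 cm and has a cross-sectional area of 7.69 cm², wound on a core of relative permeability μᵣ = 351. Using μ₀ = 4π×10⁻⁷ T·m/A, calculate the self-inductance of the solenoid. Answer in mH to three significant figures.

L ≈ 31.8 mH

A = 7.69 cm² = 7.690×10^-4 m².
For a long solenoid, L = μ₀μᵣN²A/ℓ.
L = (4π×10⁻⁷)(351)(224)²(7.690×10^-4)/(0.536 m) = 3.175×10^-2 H.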